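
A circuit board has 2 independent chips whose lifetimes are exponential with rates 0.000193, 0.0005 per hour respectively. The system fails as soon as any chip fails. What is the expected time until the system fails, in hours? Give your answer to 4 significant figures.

1443

The time to first failure is exponential with rate Σλ = 0.000193 + 0.0005 = 0.000693.
E[min] = 1/Σλ = 1/0.000693 = 1443 hours.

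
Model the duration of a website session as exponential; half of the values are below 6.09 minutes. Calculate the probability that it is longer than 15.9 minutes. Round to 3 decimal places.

For an exponential, median = ln(2)/λ, so λ = ln 2 / 6.09 = 0.113817 per minute.
P(X > 15.9) = e^(−λ·15.9) = e^(−1.8097) ≈ 0.164.

0.164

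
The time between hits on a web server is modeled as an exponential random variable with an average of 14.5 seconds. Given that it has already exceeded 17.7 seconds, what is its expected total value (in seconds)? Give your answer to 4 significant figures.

32.20

The rate is λ = 1/14.5 = 0.0689655 per second.
By memorylessness, E[X | X > 17.7] = 17.7 + 1/λ = 17.7 + 14.5 = 32.2 seconds.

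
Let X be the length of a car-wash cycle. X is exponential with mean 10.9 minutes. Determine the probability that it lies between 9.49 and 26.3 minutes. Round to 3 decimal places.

0.329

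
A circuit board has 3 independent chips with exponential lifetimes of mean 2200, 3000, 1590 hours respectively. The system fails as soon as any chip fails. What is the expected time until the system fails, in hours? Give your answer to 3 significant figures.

706

The first failure time is exponential with rate Σλ_i = 1/2200 + 1/3000 + 1/1590 = 0.00141681 per hour.
E[min] = 1/Σλ = 1/0.00141681 = 705.811 hours.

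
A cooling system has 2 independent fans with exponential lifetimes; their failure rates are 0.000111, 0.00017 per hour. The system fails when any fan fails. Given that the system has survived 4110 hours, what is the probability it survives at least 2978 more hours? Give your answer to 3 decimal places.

0.433

Time to first failure ~ Exp(Σλ) with Σλ = 0.000281.
By memorylessness, P(T > 4110+2978 | T > 4110) = P(T > 2978) = e^(−0.000281·2978) ≈ 0.433.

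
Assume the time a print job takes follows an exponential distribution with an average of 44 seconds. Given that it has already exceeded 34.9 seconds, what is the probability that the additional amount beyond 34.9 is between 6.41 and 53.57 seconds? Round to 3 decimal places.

0.568

The rate is λ = 1/44 = 0.0227273 per second.
Memoryless: the residual past 34.9 is again Exp(λ).
P(6.41 < residual < 53.57) = e^(−λ·6.41) − e^(−λ·53.57) = 0.86443 − 0.29597 ≈ 0.568.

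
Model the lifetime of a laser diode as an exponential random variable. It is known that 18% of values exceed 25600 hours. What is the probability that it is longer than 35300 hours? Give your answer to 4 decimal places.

0.0940

e^(−λ·25600) = 0.18 ⇒ λ = −ln(0.18)/25600 = 0.0000669843.
P(X > 35300) = e^(−0.0000669843·35300) = e^(−2.3645) ≈ 0.0940.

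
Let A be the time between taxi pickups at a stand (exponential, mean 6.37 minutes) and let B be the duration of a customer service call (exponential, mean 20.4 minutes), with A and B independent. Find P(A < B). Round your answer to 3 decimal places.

0.762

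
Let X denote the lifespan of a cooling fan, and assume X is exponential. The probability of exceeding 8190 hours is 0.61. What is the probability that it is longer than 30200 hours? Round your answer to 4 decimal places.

0.1616

e^(−λ·8190) = 0.61 ⇒ λ = −ln(0.61)/8190 = 0.0000603536.
P(X > 30200) = e^(−0.0000603536·30200) = e^(−1.8227) ≈ 0.1616.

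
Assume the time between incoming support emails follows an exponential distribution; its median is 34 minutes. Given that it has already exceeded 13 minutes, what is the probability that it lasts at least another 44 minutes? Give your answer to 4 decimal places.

For an exponential, median = ln(2)/λ, so λ = ln 2 / 34 = 0.0203867 per minute.
The exponential is memoryless, so the remaining time is again Exp(λ): the condition X > 13 is irrelevant.
P(X > 44) = e^(−0.89701) ≈ 0.4078.

0.4078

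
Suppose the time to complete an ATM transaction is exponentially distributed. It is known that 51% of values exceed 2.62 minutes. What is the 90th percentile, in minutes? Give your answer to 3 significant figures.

e^(−λ·2.62) = 0.51 ⇒ λ = −ln(0.51)/2.62 = 0.257002.
90th percentile: 1 − e^(−λt) = 0.9, t = −ln(0.1)/λ = 8.95941 minutes.

8.96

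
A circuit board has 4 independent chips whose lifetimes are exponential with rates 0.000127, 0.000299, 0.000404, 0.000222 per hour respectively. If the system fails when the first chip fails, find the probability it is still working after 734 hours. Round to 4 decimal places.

0.4620

The time to first failure is exponential with rate Σλ = 0.000127 + 0.000299 + 0.000404 + 0.000222 = 0.001052.
P(min > 734) = e^(−0.001052·734) = e^(−0.77217) ≈ 0.4620.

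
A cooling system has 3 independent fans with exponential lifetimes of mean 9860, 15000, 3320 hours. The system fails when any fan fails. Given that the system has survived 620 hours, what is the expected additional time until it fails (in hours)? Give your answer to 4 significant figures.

First-failure rate Σλ = 1/9860 + 1/15000 + 1/3320 = 0.000469291.
By memorylessness the expected residual is 1/Σλ = 2130.87 hours, regardless of the 620 already elapsed.

2131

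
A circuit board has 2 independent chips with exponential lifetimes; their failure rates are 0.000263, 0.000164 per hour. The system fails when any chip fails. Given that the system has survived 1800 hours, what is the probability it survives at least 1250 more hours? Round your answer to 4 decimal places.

Time to first failure ~ Exp(Σλ) with Σλ = 0.000427.
By memorylessness, P(T > 1800+1250 | T > 1800) = P(T > 1250) = e^(−0.000427·1250) ≈ 0.5864.

0.5864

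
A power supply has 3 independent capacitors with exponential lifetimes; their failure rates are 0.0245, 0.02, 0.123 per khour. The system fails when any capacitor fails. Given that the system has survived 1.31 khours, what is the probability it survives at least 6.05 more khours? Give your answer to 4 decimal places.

0.3630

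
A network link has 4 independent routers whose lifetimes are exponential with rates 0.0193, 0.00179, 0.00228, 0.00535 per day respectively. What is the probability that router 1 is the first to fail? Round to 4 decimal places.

0.6720

The time to first failure is exponential with rate Σλ = 0.0193 + 0.00179 + 0.00228 + 0.00535 = 0.02872.
P(router 1 first) = λ_1/Σλ = 0.0193/0.02872 ≈ 0.6720.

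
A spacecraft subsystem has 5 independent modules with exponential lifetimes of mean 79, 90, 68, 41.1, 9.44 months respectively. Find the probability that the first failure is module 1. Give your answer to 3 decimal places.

Rates: λ_i = 1/mean_i → 0.0126582, 0.0111111, 0.0147059, 0.0243309, 0.105932; Σλ = 0.168738.
P(module 1 first) = λ_1/Σλ = 0.0126582/0.168738 ≈ 0.075.

0.075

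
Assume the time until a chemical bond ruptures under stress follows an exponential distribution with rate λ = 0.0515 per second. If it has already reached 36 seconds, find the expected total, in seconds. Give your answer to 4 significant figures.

55.42

By memorylessness, E[X | X > 36] = 36 + 1/λ = 36 + 19.4175 = 55.4175 seconds.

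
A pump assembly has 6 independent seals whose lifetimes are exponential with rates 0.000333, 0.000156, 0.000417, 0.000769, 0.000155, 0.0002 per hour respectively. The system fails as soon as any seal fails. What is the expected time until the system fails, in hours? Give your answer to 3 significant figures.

The time to first failure is exponential with rate Σλ = 0.000333 + 0.000156 + 0.000417 + 0.000769 + 0.000155 + 0.0002 = 0.00203.
E[min] = 1/Σλ = 1/0.00203 = 492.611 hours.

493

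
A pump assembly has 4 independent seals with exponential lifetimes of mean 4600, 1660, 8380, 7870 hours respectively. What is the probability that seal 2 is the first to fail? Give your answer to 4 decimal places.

Rates: λ_i = 1/mean_i → 0.000217391, 0.00060241, 0.000119332, 0.000127065; Σλ = 0.0010662.
P(seal 2 first) = λ_2/Σλ = 0.00060241/0.0010662 ≈ 0.5650.

0.5650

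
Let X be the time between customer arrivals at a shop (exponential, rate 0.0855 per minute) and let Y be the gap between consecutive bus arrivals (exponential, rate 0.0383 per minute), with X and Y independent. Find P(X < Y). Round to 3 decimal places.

0.691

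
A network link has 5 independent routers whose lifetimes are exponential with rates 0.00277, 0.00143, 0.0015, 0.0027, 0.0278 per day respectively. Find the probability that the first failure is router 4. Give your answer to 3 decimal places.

0.075

The time to first failure is exponential with rate Σλ = 0.00277 + 0.00143 + 0.0015 + 0.0027 + 0.0278 = 0.0362.
P(router 4 first) = λ_4/Σλ = 0.0027/0.0362 ≈ 0.075.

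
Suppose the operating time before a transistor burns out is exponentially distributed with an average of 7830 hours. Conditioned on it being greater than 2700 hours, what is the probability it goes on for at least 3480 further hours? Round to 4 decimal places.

0.6412

The rate is λ = 1/7830 = 0.000127714 per hour.
The exponential is memoryless, so the remaining time is again Exp(λ): the condition X > 2700 is irrelevant.
P(X > 3480) = e^(−0.44444) ≈ 0.6412.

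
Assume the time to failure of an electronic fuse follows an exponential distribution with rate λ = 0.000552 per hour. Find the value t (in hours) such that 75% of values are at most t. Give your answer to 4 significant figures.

Set 1 − e^(−λt) = 0.75, so t = −ln(0.25)/λ = 1.3863/0.000552 ≈ 2511.4 hours.

2511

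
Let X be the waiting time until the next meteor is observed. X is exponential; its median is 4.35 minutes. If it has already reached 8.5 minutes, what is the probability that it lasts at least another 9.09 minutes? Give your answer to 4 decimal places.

0.2349

For an exponential, median = ln(2)/λ, so λ = ln 2 / 4.35 = 0.159344 per minute.
By the memoryless property, P(X > 8.5+9.09 | X > 8.5) = P(X > 9.09).
P(X > 9.09) = e^(−1.4484) ≈ 0.2349.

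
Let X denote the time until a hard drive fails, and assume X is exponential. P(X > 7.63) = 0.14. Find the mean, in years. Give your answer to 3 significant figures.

e^(−λ·7.63) = 0.14 ⇒ λ = −ln(0.14)/7.63 = 0.257682.
Mean = 1/λ = 3.88075 years.

3.88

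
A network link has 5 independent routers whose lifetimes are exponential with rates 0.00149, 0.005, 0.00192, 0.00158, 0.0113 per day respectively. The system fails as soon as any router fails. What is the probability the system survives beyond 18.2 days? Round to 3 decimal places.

0.679

The time to first failure is exponential with rate Σλ = 0.00149 + 0.005 + 0.00192 + 0.00158 + 0.0113 = 0.02129.
P(min > 18.2) = e^(−0.02129·18.2) = e^(−0.38748) ≈ 0.679.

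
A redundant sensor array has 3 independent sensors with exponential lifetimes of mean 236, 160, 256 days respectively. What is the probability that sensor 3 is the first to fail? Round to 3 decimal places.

Rates: λ_i = 1/mean_i → 0.00423729, 0.00625, 0.00390625; Σλ = 0.0143935.
P(sensor 3 first) = λ_3/Σλ = 0.00390625/0.0143935 ≈ 0.271.

0.271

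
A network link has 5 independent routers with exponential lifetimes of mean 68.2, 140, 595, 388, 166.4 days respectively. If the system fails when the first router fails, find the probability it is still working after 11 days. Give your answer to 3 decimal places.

The first failure time is exponential with rate Σλ_i = 1/68.2 + 1/140 + 1/595 + 1/388 + 1/166.4 = 0.0320732 per day.
P(min > 11) = e^(−0.0320732·11) = e^(−0.35281) ≈ 0.703.

0.703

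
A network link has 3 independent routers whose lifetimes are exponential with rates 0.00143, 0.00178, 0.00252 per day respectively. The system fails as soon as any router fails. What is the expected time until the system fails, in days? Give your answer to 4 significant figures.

The time to first failure is exponential with rate Σλ = 0.00143 + 0.00178 + 0.00252 = 0.00573.
E[min] = 1/Σλ = 1/0.00573 = 174.52 days.

174.5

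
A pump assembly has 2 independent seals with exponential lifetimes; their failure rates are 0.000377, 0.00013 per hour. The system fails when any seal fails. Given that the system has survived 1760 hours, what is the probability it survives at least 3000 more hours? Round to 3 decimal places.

Time to first failure ~ Exp(Σλ) with Σλ = 0.000507.
By memorylessness, P(T > 1760+3000 | T > 1760) = P(T > 3000) = e^(−0.000507·3000) ≈ 0.218.

0.218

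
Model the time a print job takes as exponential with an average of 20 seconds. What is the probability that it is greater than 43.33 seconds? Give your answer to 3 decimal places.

0.115

The rate is λ = 1/20 = 0.05 per second.
P(X > 43.33) = e^(−λ·43.33) = e^(−2.1665) ≈ 0.115.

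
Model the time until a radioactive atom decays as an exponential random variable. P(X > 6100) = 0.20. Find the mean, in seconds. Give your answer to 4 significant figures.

3790

e^(−λ·6100) = 0.20 ⇒ λ = −ln(0.20)/6100 = 0.000263842.
Mean = 1/λ = 3790.14 seconds.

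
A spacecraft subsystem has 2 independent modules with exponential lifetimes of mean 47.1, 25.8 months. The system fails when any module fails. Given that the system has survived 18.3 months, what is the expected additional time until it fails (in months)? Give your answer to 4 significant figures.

First-failure rate Σλ = 1/47.1 + 1/25.8 = 0.0599911.
By memorylessness the expected residual is 1/Σλ = 16.6691 months, regardless of the 18.3 already elapsed.

16.67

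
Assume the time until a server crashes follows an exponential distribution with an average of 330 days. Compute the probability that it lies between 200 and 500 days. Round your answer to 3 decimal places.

0.326

The rate is λ = 1/330 = 0.0030303 per day.
P(200 < X < 500) = e^(−λ·200) − e^(−λ·500) = 0.54550 − 0.21977 ≈ 0.326.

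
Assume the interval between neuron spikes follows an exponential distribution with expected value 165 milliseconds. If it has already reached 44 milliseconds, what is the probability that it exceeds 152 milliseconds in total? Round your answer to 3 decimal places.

The rate is λ = 1/165 = 0.00606061 per millisecond.
By the memoryless property, P(X > 44+108 | X > 44) = P(X > 108).
P(X > 108) = e^(−0.65455) ≈ 0.520.

0.520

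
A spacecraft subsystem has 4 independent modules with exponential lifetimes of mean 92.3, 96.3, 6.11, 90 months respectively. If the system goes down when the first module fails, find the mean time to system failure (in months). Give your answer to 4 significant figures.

5.102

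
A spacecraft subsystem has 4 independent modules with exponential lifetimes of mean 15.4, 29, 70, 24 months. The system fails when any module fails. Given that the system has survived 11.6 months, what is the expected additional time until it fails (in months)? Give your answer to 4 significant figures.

First-failure rate Σλ = 1/15.4 + 1/29 + 1/70 + 1/24 = 0.15537.
By memorylessness the expected residual is 1/Σλ = 6.43624 months, regardless of the 11.6 already elapsed.

6.436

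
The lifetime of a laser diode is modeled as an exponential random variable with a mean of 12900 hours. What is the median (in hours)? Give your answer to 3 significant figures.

The rate is λ = 1/12900 = 0.0000775194 per hour.
Set 1 − e^(−λt) = 0.5, so t = −ln(0.5)/λ = 0.69315/0.0000775194 ≈ 8941.6 hours.

8940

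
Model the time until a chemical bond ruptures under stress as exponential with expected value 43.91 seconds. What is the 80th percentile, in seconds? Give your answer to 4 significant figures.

70.67

The rate is λ = 1/43.91 = 0.0227739 per second.
Set 1 − e^(−λt) = 0.8, so t = −ln(0.2)/λ = 1.6094/0.0227739 ≈ 70.6704 seconds.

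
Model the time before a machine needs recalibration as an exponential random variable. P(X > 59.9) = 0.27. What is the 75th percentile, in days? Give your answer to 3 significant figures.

63.4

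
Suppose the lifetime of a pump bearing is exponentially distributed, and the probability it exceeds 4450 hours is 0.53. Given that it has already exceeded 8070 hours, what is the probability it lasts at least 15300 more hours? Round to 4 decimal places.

From e^(−λ·4450) = 0.53, λ = −ln(0.53)/4450 = 0.000142669.
Memoryless: P(X > 8070+15300 | X > 8070) = P(X > 15300) = e^(−0.000142669·15300) ≈ 0.1127.

0.1127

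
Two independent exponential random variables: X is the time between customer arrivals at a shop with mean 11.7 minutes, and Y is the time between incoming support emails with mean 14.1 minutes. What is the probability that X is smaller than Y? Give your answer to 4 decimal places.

λ_1 = 1/11.7 = 0.0854701, λ_2 = 1/14.1 = 0.070922.
For independent exponentials, P(X < Y) = λ_1/(λ_1+λ_2) = 0.0854701/0.156392 ≈ 0.5465.

0.5465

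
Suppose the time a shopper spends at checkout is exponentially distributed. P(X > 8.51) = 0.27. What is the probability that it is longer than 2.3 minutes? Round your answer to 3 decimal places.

e^(−λ·8.51) = 0.27 ⇒ λ = −ln(0.27)/8.51 = 0.153858.
P(X > 2.3) = e^(−0.153858·2.3) = e^(−0.35387) ≈ 0.702.

0.702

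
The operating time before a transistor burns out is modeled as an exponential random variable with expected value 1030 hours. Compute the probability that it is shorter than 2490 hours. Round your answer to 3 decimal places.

0.911

The rate is λ = 1/1030 = 0.000970874 per hour.
P(X ≤ 2490) = 1 − e^(−λ·2490) = 1 − e^(−2.4175) ≈ 0.911.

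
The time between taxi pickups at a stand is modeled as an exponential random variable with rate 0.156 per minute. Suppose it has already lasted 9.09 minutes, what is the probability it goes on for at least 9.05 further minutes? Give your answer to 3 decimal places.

0.244

The exponential is memoryless, so the remaining time is again Exp(λ): the condition X > 9.09 is irrelevant.
P(X > 9.05) = e^(−1.4118) ≈ 0.244.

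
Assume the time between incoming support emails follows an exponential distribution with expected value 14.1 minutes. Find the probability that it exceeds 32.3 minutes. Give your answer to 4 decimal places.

The rate is λ = 1/14.1 = 0.070922 per minute.
P(X > 32.3) = e^(−λ·32.3) = e^(−2.2908) ≈ 0.1012.

0.1012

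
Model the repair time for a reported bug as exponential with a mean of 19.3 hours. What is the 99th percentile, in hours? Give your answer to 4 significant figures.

88.88

The rate is λ = 1/19.3 = 0.0518135 per hour.
Set 1 − e^(−λt) = 0.99, so t = −ln(0.01)/λ = 4.6052/0.0518135 ≈ 88.8798 hours.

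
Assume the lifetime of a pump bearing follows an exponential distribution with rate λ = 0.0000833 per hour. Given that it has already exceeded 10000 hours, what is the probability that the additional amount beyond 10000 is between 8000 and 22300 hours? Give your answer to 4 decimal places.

0.3575

Memoryless: the residual past 10000 is again Exp(λ).
P(8000 < residual < 22300) = e^(−λ·8000) − e^(−λ·22300) = 0.51355 − 0.15605 ≈ 0.3575.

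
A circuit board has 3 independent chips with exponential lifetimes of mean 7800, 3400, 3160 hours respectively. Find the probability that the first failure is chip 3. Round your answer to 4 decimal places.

Rates: λ_i = 1/mean_i → 0.000128205, 0.000294118, 0.000316456; Σλ = 0.000738778.
P(chip 3 first) = λ_3/Σλ = 0.000316456/0.000738778 ≈ 0.4283.

0.4283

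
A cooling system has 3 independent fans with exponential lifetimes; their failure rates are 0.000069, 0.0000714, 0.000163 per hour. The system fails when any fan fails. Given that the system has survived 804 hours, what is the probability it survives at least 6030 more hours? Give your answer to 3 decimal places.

0.160

Time to first failure ~ Exp(Σλ) with Σλ = 0.0003034.
By memorylessness, P(T > 804+6030 | T > 804) = P(T > 6030) = e^(−0.0003034·6030) ≈ 0.160.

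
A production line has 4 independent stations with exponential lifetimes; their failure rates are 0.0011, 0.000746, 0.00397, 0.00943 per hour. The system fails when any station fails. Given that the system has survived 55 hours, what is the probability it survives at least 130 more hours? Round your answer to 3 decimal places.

Time to first failure ~ Exp(Σλ) with Σλ = 0.015246.
By memorylessness, P(T > 55+130 | T > 55) = P(T > 130) = e^(−0.015246·130) ≈ 0.138.

0.138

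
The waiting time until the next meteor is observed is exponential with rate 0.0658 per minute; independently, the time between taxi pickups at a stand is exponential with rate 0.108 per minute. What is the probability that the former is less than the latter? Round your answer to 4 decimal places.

0.3786

λ_1 = 0.0658, λ_2 = 0.108.
For independent exponentials, P(the former < the latter) = λ_1/(λ_1+λ_2) = 0.0658/0.1738 ≈ 0.3786.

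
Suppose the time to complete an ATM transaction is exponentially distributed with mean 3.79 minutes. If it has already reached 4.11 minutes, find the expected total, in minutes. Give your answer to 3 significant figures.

7.90

The rate is λ = 1/3.79 = 0.263852 per minute.
By memorylessness, E[X | X > 4.11] = 4.11 + 1/λ = 4.11 + 3.79 = 7.9 minutes.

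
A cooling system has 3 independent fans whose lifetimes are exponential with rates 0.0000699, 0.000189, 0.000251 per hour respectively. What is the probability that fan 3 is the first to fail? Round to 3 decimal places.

The time to first failure is exponential with rate Σλ = 0.0000699 + 0.000189 + 0.000251 = 0.0005099.
P(fan 3 first) = λ_3/Σλ = 0.000251/0.0005099 ≈ 0.492.

0.492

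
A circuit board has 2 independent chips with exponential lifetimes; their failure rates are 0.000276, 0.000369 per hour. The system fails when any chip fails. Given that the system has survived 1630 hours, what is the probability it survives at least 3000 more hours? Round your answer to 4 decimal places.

0.1444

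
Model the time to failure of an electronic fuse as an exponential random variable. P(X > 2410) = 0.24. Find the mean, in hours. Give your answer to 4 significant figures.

e^(−λ·2410) = 0.24 ⇒ λ = −ln(0.24)/2410 = 0.000592164.
Mean = 1/λ = 1688.72 hours.

1689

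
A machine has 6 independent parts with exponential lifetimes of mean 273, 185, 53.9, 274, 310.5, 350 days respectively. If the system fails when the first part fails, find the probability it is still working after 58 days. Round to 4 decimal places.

0.1146

The first failure time is exponential with rate Σλ_i = 1/273 + 1/185 + 1/53.9 + 1/274 + 1/310.5 + 1/350 = 0.0373487 per day.
P(min > 58) = e^(−0.0373487·58) = e^(−2.1662) ≈ 0.1146.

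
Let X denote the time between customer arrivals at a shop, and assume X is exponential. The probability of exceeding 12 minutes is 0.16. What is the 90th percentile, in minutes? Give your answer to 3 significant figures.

15.1

e^(−λ·12) = 0.16 ⇒ λ = −ln(0.16)/12 = 0.152715.
90th percentile: 1 − e^(−λt) = 0.9, t = −ln(0.1)/λ = 15.0776 minutes.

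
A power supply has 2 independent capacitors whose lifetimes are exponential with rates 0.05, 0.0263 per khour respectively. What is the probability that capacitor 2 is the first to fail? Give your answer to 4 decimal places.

0.3447

The time to first failure is exponential with rate Σλ = 0.05 + 0.0263 = 0.0763.
P(capacitor 2 first) = λ_2/Σλ = 0.0263/0.0763 ≈ 0.3447.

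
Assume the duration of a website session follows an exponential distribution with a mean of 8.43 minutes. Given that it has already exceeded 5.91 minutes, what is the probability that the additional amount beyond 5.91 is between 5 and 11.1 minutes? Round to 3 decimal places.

0.285

The rate is λ = 1/8.43 = 0.118624 per minute.
Memoryless: the residual past 5.91 is again Exp(λ).
P(5 < residual < 11.1) = e^(−λ·5) − e^(−λ·11.1) = 0.55260 − 0.26801 ≈ 0.285.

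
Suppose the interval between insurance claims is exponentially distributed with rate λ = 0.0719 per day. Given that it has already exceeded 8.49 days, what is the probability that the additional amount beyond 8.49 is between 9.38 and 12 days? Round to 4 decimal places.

0.0875

Memoryless: the residual past 8.49 is again Exp(λ).
P(9.38 < residual < 12) = e^(−λ·9.38) − e^(−λ·12) = 0.50945 − 0.42198 ≈ 0.0875.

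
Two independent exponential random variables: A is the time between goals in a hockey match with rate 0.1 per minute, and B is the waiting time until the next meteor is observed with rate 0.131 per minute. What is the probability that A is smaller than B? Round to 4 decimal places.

0.4329

λ_1 = 0.1, λ_2 = 0.131.
For independent exponentials, P(A < B) = λ_1/(λ_1+λ_2) = 0.1/0.231 ≈ 0.4329.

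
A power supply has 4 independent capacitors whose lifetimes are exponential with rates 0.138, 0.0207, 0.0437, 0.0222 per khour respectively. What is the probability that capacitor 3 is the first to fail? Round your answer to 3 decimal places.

0.195

The time to first failure is exponential with rate Σλ = 0.138 + 0.0207 + 0.0437 + 0.0222 = 0.2246.
P(capacitor 3 first) = λ_3/Σλ = 0.0437/0.2246 ≈ 0.195.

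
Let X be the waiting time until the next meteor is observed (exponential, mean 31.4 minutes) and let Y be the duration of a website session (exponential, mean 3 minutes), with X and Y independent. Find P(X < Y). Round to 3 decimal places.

λ_1 = 1/31.4 = 0.0318471, λ_2 = 1/3 = 0.333333.
For independent exponentials, P(X < Y) = λ_1/(λ_1+λ_2) = 0.0318471/0.36518 ≈ 0.087.

0.087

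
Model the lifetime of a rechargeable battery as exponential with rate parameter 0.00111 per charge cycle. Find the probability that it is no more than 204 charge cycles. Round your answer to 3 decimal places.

0.203

P(X ≤ 204) = 1 − e^(−λ·204) = 1 − e^(−0.22644) ≈ 0.203.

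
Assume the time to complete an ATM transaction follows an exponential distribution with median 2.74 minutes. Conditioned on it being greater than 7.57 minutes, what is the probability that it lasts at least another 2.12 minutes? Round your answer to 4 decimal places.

0.5849

For an exponential, median = ln(2)/λ, so λ = ln 2 / 2.74 = 0.252973 per minute.
P(X > s+t | X > s) = e^(−λ(s+t))/e^(−λs) = e^(−λt), independent of s = 7.57.
P(X > 2.12) = e^(−0.5363) ≈ 0.5849.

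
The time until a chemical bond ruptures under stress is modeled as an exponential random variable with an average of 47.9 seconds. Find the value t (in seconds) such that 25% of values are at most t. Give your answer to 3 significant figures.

The rate is λ = 1/47.9 = 0.0208768 per second.
Set 1 − e^(−λt) = 0.25, so t = −ln(0.75)/λ = 0.28768/0.0208768 ≈ 13.78 seconds.

13.8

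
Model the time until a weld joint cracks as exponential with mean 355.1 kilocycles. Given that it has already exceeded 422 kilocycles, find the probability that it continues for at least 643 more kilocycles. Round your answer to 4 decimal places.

The rate is λ = 1/355.1 = 0.00281611 per kilocycle.
The exponential is memoryless, so the remaining time is again Exp(λ): the condition X > 422 is irrelevant.
P(X > 643) = e^(−1.8108) ≈ 0.1635.

0.1635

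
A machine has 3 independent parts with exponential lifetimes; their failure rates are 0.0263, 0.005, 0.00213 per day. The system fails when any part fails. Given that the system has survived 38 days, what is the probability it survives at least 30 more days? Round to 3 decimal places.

Time to first failure ~ Exp(Σλ) with Σλ = 0.03343.
By memorylessness, P(T > 38+30 | T > 38) = P(T > 30) = e^(−0.03343·30) ≈ 0.367.

0.367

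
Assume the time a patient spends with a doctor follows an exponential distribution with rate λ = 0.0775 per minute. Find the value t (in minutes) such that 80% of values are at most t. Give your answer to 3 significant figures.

20.8

Set 1 − e^(−λt) = 0.8, so t = −ln(0.2)/λ = 1.6094/0.0775 ≈ 20.7669 minutes.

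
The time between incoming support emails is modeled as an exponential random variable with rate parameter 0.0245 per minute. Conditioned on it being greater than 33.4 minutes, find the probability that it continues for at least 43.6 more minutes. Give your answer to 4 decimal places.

0.3436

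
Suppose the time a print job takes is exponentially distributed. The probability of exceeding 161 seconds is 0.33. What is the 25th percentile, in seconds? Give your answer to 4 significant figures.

e^(−λ·161) = 0.33 ⇒ λ = −ln(0.33)/161 = 0.0068861.
25th percentile: 1 − e^(−λt) = 0.25, t = −ln(0.75)/λ = 41.7772 seconds.

41.78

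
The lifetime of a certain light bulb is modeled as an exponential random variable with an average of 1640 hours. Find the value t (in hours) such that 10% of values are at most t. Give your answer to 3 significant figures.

173

The rate is λ = 1/1640 = 0.000609756 per hour.
Set 1 − e^(−λt) = 0.1, so t = −ln(0.9)/λ = 0.10536/0.000609756 ≈ 172.791 hours.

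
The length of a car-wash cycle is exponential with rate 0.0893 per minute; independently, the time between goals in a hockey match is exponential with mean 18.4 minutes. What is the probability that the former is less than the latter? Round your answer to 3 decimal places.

0.622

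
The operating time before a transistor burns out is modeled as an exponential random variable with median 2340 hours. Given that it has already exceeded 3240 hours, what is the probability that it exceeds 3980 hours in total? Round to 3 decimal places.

For an exponential, median = ln(2)/λ, so λ = ln 2 / 2340 = 0.000296217 per hour.
The exponential is memoryless, so the remaining time is again Exp(λ): the condition X > 3240 is irrelevant.
P(X > 740) = e^(−0.2192) ≈ 0.803.

0.803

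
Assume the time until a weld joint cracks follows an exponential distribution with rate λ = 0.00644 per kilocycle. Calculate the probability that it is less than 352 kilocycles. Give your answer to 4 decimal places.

0.8964

P(X ≤ 352) = 1 − e^(−λ·352) = 1 − e^(−2.2669) ≈ 0.8964.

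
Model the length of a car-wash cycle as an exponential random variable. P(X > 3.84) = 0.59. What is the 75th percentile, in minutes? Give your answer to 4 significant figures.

10.09

e^(−λ·3.84) = 0.59 ⇒ λ = −ln(0.59)/3.84 = 0.137404.
75th percentile: 1 − e^(−λt) = 0.75, t = −ln(0.25)/λ = 10.0892 minutes.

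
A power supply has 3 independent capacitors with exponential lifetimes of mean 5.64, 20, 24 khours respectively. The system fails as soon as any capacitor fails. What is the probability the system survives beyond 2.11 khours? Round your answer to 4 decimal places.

The first failure time is exponential with rate Σλ_i = 1/5.64 + 1/20 + 1/24 = 0.268972 per khour.
P(min > 2.11) = e^(−0.268972·2.11) = e^(−0.56753) ≈ 0.5669.

0.5669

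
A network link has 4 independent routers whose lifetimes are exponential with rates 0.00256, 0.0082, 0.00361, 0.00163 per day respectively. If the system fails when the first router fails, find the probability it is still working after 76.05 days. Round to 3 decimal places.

The time to first failure is exponential with rate Σλ = 0.00256 + 0.0082 + 0.00361 + 0.00163 = 0.016.
P(min > 76.05) = e^(−0.016·76.05) = e^(−1.2168) ≈ 0.296.

0.296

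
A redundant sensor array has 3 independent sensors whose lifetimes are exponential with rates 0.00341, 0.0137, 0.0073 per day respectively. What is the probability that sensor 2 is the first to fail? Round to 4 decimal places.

The time to first failure is exponential with rate Σλ = 0.00341 + 0.0137 + 0.0073 = 0.02441.
P(sensor 2 first) = λ_2/Σλ = 0.0137/0.02441 ≈ 0.5612.

0.5612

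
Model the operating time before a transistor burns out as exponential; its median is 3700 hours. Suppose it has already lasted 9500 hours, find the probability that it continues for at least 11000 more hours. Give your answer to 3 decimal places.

0.127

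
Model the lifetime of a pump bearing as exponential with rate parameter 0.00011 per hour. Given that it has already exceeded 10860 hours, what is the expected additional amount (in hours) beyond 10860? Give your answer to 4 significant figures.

By memorylessness, the remaining amount past any threshold is again Exp(λ) with mean 1/λ = 9090.91 hours.

9091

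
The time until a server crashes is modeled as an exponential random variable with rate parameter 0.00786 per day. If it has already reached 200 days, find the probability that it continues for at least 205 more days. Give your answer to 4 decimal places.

P(X > s+t | X > s) = e^(−λ(s+t))/e^(−λs) = e^(−λt), independent of s = 200.
P(X > 205) = e^(−1.6113) ≈ 0.1996.

0.1996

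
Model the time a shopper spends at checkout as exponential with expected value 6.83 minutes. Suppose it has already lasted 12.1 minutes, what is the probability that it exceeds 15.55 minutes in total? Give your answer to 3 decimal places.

The rate is λ = 1/6.83 = 0.146413 per minute.
The exponential is memoryless, so the remaining time is again Exp(λ): the condition X > 12.1 is irrelevant.
P(X > 3.45) = e^(−0.50512) ≈ 0.603.

0.603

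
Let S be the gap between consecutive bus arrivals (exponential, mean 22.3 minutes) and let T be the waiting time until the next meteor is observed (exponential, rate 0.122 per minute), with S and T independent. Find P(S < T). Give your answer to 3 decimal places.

0.269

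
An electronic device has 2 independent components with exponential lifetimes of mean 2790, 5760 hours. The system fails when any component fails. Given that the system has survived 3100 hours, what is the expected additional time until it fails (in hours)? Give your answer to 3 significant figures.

First-failure rate Σλ = 1/2790 + 1/5760 = 0.000532034.
By memorylessness the expected residual is 1/Σλ = 1879.58 hours, regardless of the 3100 already elapsed.

1880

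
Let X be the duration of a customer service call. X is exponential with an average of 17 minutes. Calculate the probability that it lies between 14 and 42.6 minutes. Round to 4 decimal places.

The rate is λ = 1/17 = 0.0588235 per minute.
P(14 < X < 42.6) = e^(−λ·14) − e^(−λ·42.6) = 0.43888 − 0.08160 ≈ 0.3573.

0.3573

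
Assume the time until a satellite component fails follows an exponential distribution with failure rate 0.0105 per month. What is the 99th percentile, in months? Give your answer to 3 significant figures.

439

Set 1 − e^(−λt) = 0.99, so t = −ln(0.01)/λ = 4.6052/0.0105 ≈ 438.588 months.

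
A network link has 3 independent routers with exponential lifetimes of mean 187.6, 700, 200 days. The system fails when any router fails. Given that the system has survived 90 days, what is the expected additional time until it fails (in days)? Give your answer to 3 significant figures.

First-failure rate Σλ = 1/187.6 + 1/700 + 1/200 = 0.0117591.
By memorylessness the expected residual is 1/Σλ = 85.0408 days, regardless of the 90 already elapsed.

85.0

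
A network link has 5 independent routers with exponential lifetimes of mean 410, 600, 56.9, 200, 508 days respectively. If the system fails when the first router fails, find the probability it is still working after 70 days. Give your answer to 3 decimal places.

0.135

The first failure time is exponential with rate Σλ_i = 1/410 + 1/600 + 1/56.9 + 1/200 + 1/508 = 0.0286489 per day.
P(min > 70) = e^(−0.0286489·70) = e^(−2.0054) ≈ 0.135.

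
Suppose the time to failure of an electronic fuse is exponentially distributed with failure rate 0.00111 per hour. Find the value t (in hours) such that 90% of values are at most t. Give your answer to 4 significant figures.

Set 1 − e^(−λt) = 0.9, so t = −ln(0.1)/λ = 2.3026/0.00111 ≈ 2074.4 hours.

2074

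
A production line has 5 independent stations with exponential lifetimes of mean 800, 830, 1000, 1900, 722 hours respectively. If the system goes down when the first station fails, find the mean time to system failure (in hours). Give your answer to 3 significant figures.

The first failure time is exponential with rate Σλ_i = 1/800 + 1/830 + 1/1000 + 1/1900 + 1/722 = 0.00536618 per hour.
E[min] = 1/Σλ = 1/0.00536618 = 186.352 hours.

186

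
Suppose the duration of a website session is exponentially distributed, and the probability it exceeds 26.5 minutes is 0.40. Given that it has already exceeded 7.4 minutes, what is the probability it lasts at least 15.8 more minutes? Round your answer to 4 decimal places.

From e^(−λ·26.5) = 0.40, λ = −ln(0.40)/26.5 = 0.034577.
Memoryless: P(X > 7.4+15.8 | X > 7.4) = P(X > 15.8) = e^(−0.034577·15.8) ≈ 0.5791.

0.5791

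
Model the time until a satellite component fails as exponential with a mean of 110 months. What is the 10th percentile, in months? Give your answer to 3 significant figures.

11.6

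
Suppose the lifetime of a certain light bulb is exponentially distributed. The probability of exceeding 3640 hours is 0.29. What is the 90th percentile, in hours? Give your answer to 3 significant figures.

6770

e^(−λ·3640) = 0.29 ⇒ λ = −ln(0.29)/3640 = 0.000340075.
90th percentile: 1 − e^(−λt) = 0.9, t = −ln(0.1)/λ = 6770.81 hours.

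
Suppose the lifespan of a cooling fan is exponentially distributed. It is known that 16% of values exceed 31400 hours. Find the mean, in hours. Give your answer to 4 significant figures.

e^(−λ·31400) = 0.16 ⇒ λ = −ln(0.16)/31400 = 0.0000583625.
Mean = 1/λ = 17134.3 hours.

17130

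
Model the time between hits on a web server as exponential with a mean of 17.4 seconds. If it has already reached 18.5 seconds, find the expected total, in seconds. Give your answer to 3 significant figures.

The rate is λ = 1/17.4 = 0.0574713 per second.
By memorylessness, E[X | X > 18.5] = 18.5 + 1/λ = 18.5 + 17.4 = 35.9 seconds.

35.9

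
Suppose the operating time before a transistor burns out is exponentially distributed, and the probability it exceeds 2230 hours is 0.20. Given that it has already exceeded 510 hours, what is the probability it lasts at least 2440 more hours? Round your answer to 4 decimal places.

From e^(−λ·2230) = 0.20, λ = −ln(0.20)/2230 = 0.000721721.
Memoryless: P(X > 510+2440 | X > 510) = P(X > 2440) = e^(−0.000721721·2440) ≈ 0.1719.

0.1719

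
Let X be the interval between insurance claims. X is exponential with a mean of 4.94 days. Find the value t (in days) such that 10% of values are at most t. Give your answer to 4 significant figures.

The rate is λ = 1/4.94 = 0.202429 per day.
Set 1 − e^(−λt) = 0.1, so t = −ln(0.9)/λ = 0.10536/0.202429 ≈ 0.520481 days.

0.5205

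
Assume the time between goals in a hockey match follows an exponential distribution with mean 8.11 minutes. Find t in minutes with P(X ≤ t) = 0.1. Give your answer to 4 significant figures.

The rate is λ = 1/8.11 = 0.123305 per minute.
Set 1 − e^(−λt) = 0.1, so t = −ln(0.9)/λ = 0.10536/0.123305 ≈ 0.854474 minutes.

0.8545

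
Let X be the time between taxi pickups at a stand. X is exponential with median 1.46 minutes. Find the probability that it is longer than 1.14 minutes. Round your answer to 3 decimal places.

0.582

For an exponential, median = ln(2)/λ, so λ = ln 2 / 1.46 = 0.474758 per minute.
P(X > 1.14) = e^(−λ·1.14) = e^(−0.54122) ≈ 0.582.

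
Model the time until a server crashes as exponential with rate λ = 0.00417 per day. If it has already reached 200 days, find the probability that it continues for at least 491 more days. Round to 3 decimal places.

By the memoryless property, P(X > 200+491 | X > 200) = P(X > 491).
P(X > 491) = e^(−2.0475) ≈ 0.129.

0.129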